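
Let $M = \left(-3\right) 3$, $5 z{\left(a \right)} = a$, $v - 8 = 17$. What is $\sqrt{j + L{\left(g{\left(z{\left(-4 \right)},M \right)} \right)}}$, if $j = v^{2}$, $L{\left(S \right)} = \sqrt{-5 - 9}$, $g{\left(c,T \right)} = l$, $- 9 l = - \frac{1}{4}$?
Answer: $\sqrt{625 + i \sqrt{14}} \approx 25.0 + 0.07483 i$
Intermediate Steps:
$v = 25$ ($v = 8 + 17 = 25$)
$z{\left(a \right)} = \frac{a}{5}$
$M = -9$
$l = \frac{1}{36}$ ($l = - \frac{\left(-1\right) \frac{1}{4}}{9} = \left(- \frac{1}{9}\right) \left(- \frac{1}{4}\right) = \frac{1}{36} \approx 0.027778$)
$g{\left(c,T \right)} = \frac{1}{36}$
$L{\left(S \right)} = i \sqrt{14}$ ($L{\left(S \right)} = \sqrt{-14} = i \sqrt{14}$)
$j = 625$ ($j = 25^{2} = 625$)
$\sqrt{j + L{\left(g{\left(z{\left(-4 \right)},M \right)} \right)}} = \sqrt{625 + i \sqrt{14}}$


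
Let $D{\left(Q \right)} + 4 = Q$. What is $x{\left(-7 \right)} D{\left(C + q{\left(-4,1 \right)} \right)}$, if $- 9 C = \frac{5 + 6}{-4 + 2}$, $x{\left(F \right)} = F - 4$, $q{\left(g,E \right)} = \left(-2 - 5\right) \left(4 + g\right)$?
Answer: $\frac{671}{18} \approx 37.278$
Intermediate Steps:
$q{\left(g,E \right)} = -28 - 7 g$ ($q{\left(g,E \right)} = - 7 \left(4 + g\right) = -28 - 7 g$)
$x{\left(F \right)} = -4 + F$
$C = \frac{11}{18}$ ($C = - \frac{\left(5 + 6\right) \frac{1}{-4 + 2}}{9} = - \frac{11 \frac{1}{-2}}{9} = - \frac{11 \left(- \frac{1}{2}\right)}{9} = \left(- \frac{1}{9}\right) \left(- \frac{11}{2}\right) = \frac{11}{18} \approx 0.61111$)
$D{\left(Q \right)} = -4 + Q$
$x{\left(-7 \right)} D{\left(C + q{\left(-4,1 \right)} \right)} = \left(-4 - 7\right) \left(-4 + \left(\frac{11}{18} - 0\right)\right) = - 11 \left(-4 + \left(\frac{11}{18} + \left(-28 + 28\right)\right)\right) = - 11 \left(-4 + \left(\frac{11}{18} + 0\right)\right) = - 11 \left(-4 + \frac{11}{18}\right) = \left(-11\right) \left(- \frac{61}{18}\right) = \frac{671}{18}$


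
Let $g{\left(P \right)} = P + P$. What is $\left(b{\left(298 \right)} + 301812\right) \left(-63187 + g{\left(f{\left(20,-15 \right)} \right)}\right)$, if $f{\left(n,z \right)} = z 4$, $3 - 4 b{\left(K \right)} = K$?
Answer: $- \frac{76408573571}{4} \approx -1.9102 \cdot 10^{10}$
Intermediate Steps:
$b{\left(K \right)} = \frac{3}{4} - \frac{K}{4}$
$f{\left(n,z \right)} = 4 z$
$g{\left(P \right)} = 2 P$
$\left(b{\left(298 \right)} + 301812\right) \left(-63187 + g{\left(f{\left(20,-15 \right)} \right)}\right) = \left(\left(\frac{3}{4} - \frac{149}{2}\right) + 301812\right) \left(-63187 + 2 \cdot 4 \left(-15\right)\right) = \left(\left(\frac{3}{4} - \frac{149}{2}\right) + 301812\right) \left(-63187 + 2 \left(-60\right)\right) = \left(- \frac{295}{4} + 301812\right) \left(-63187 - 120\right) = \frac{1206953}{4} \left(-63307\right) = - \frac{76408573571}{4}$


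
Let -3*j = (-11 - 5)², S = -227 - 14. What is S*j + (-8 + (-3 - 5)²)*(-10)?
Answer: 60016/3 ≈ 20005.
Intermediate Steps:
S = -241
j = -256/3 (j = -(-11 - 5)²/3 = -⅓*(-16)² = -⅓*256 = -256/3 ≈ -85.333)
S*j + (-8 + (-3 - 5)²)*(-10) = -241*(-256/3) + (-8 + (-3 - 5)²)*(-10) = 61696/3 + (-8 + (-8)²)*(-10) = 61696/3 + (-8 + 64)*(-10) = 61696/3 + 56*(-10) = 61696/3 - 560 = 60016/3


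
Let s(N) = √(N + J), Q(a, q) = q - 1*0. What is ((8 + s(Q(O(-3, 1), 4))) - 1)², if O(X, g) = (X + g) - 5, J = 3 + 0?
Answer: (7 + √7)² ≈ 93.041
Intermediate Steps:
J = 3
O(X, g) = -5 + X + g
Q(a, q) = q (Q(a, q) = q + 0 = q)
s(N) = √(3 + N) (s(N) = √(N + 3) = √(3 + N))
((8 + s(Q(O(-3, 1), 4))) - 1)² = ((8 + √(3 + 4)) - 1)² = ((8 + √7) - 1)² = (7 + √7)²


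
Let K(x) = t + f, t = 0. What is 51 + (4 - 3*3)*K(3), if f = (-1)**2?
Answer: 46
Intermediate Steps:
f = 1
K(x) = 1 (K(x) = 0 + 1 = 1)
51 + (4 - 3*3)*K(3) = 51 + (4 - 3*3)*1 = 51 + (4 - 9)*1 = 51 - 5*1 = 51 - 5 = 46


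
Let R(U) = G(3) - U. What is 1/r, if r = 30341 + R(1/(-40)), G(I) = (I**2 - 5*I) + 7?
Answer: 40/1213681 ≈ 3.2958e-5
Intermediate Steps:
G(I) = 7 + I**2 - 5*I
R(U) = 1 - U (R(U) = (7 + 3**2 - 5*3) - U = (7 + 9 - 15) - U = 1 - U)
r = 1213681/40 (r = 30341 + (1 - 1/(-40)) = 30341 + (1 - 1*(-1/40)) = 30341 + (1 + 1/40) = 30341 + 41/40 = 1213681/40 ≈ 30342.)
1/r = 1/(1213681/40) = 40/1213681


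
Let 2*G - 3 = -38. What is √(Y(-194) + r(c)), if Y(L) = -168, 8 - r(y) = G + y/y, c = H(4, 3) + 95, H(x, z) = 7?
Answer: I*√574/2 ≈ 11.979*I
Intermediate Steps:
G = -35/2 (G = 3/2 + (½)*(-38) = 3/2 - 19 = -35/2 ≈ -17.500)
c = 102 (c = 7 + 95 = 102)
r(y) = 49/2 (r(y) = 8 - (-35/2 + y/y) = 8 - (-35/2 + 1) = 8 - 1*(-33/2) = 8 + 33/2 = 49/2)
√(Y(-194) + r(c)) = √(-168 + 49/2) = √(-287/2) = I*√574/2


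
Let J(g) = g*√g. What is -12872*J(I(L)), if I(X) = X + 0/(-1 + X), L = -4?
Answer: 102976*I ≈ 1.0298e+5*I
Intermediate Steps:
I(X) = X (I(X) = X + 0 = X)
J(g) = g^(3/2)
-12872*J(I(L)) = -(-102976)*I = 102976*I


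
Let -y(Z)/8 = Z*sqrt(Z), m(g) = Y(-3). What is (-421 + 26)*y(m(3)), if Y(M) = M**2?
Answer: 85320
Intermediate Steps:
m(g) = 9 (m(g) = (-3)**2 = 9)
y(Z) = -8*Z**(3/2) (y(Z) = -8*Z*sqrt(Z) = -8*Z**(3/2))
(-421 + 26)*y(m(3)) = (-421 + 26)*(-8*9**(3/2)) = -(-3160)*27 = -395*(-216) = 85320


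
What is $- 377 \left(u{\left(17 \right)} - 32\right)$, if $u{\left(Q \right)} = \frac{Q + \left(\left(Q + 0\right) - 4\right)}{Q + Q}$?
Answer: $\frac{199433}{17} \approx 11731.0$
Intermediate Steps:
$u{\left(Q \right)} = \frac{-4 + 2 Q}{2 Q}$ ($u{\left(Q \right)} = \frac{Q + \left(Q - 4\right)}{2 Q} = \left(Q + \left(-4 + Q\right)\right) \frac{1}{2 Q} = \left(-4 + 2 Q\right) \frac{1}{2 Q} = \frac{-4 + 2 Q}{2 Q}$)
$- 377 \left(u{\left(17 \right)} - 32\right) = - 377 \left(\frac{-2 + 17}{17} - 32\right) = - 377 \left(\frac{1}{17} \cdot 15 - 32\right) = - 377 \left(\frac{15}{17} - 32\right) = \left(-377\right) \left(- \frac{529}{17}\right) = \frac{199433}{17}$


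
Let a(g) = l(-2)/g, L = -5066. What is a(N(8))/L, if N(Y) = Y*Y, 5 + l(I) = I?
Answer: 7/324224 ≈ 2.1590e-5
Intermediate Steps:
l(I) = -5 + I
N(Y) = Y²
a(g) = -7/g (a(g) = (-5 - 2)/g = -7/g)
a(N(8))/L = -7/(8²)/(-5066) = -7/64*(-1/5066) = 7/324224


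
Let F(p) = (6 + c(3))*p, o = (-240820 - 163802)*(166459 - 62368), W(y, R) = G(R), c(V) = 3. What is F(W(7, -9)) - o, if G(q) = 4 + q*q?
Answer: 42117509367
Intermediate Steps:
G(q) = 4 + q**2
W(y, R) = 4 + R**2
o = -42117508602 (o = -404622*104091 = -42117508602)
F(p) = 9*p (F(p) = (6 + 3)*p = 9*p)
F(W(7, -9)) - o = 9*(4 + (-9)**2) - 1*(-42117508602) = 9*(4 + 81) + 42117508602 = 9*85 + 42117508602 = 765 + 42117508602 = 42117509367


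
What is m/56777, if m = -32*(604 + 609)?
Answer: -38816/56777 ≈ -0.68366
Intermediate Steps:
m = -38816 (m = -32*1213 = -38816)
m/56777 = -38816/56777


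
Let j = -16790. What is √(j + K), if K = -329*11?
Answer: I*√20409 ≈ 142.86*I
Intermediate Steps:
K = -3619
√(j + K) = √(-16790 - 3619) = √(-20409) = I*√20409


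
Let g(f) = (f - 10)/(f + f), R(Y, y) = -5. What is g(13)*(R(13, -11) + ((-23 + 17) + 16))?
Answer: 15/26 ≈ 0.57692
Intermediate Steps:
g(f) = (-10 + f)/(2*f) (g(f) = (-10 + f)/((2*f)) = (-10 + f)*(1/(2*f)) = (-10 + f)/(2*f))
g(13)*(R(13, -11) + ((-23 + 17) + 16)) = ((½)*(-10 + 13)/13)*(-5 + ((-23 + 17) + 16)) = ((½)*(1/13)*3)*(-5 + (-6 + 16)) = 3*(-5 + 10)/26 = (3/26)*5 = 15/26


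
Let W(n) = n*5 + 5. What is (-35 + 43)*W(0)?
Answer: 40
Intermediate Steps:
W(n) = 5 + 5*n (W(n) = 5*n + 5 = 5 + 5*n)
(-35 + 43)*W(0) = (-35 + 43)*(5 + 5*0) = 8*(5 + 0) = 8*5 = 40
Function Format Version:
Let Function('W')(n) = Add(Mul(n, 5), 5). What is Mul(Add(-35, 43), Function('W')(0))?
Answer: 40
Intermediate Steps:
Function('W')(n) = Add(5, Mul(5, n)) (Function('W')(n) = Add(Mul(5, n), 5) = Add(5, Mul(5, n)))
Mul(Add(-35, 43), Function('W')(0)) = Mul(Add(-35, 43), Add(5, Mul(5, 0))) = Mul(8, Add(5, 0)) = Mul(8, 5) = 40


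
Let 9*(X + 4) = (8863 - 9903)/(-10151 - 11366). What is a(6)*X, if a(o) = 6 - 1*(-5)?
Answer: -8509292/193653 ≈ -43.941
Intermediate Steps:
X = -773572/193653 (X = -4 + ((8863 - 9903)/(-10151 - 11366))/9 = -4 + (-1040/(-21517))/9 = -4 + (-1040*(-1/21517))/9 = -4 + (1/9)*(1040/21517) = -4 + 1040/193653 = -773572/193653 ≈ -3.9946)
a(o) = 11 (a(o) = 6 + 5 = 11)
a(6)*X = 11*(-773572/193653) = -8509292/193653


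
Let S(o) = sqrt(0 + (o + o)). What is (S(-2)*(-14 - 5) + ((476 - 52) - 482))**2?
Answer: 1920 + 4408*I ≈ 1920.0 + 4408.0*I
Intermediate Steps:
S(o) = sqrt(2)*sqrt(o) (S(o) = sqrt(0 + 2*o) = sqrt(2*o) = sqrt(2)*sqrt(o))
(S(-2)*(-14 - 5) + ((476 - 52) - 482))**2 = ((sqrt(2)*sqrt(-2))*(-14 - 5) + ((476 - 52) - 482))**2 = ((sqrt(2)*(I*sqrt(2)))*(-19) + (424 - 482))**2 = ((2*I)*(-19) - 58)**2 = (-38*I - 58)**2 = (-58 - 38*I)**2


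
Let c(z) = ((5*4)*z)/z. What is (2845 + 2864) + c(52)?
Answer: 5729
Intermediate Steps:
c(z) = 20 (c(z) = (20*z)/z = 20)
(2845 + 2864) + c(52) = (2845 + 2864) + 20 = 5709 + 20 = 5729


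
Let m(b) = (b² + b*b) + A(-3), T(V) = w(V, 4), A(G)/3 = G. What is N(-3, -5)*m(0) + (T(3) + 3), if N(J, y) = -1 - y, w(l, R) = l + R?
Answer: -26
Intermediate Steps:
w(l, R) = R + l
A(G) = 3*G
T(V) = 4 + V
m(b) = -9 + 2*b² (m(b) = (b² + b*b) + 3*(-3) = (b² + b²) - 9 = 2*b² - 9 = -9 + 2*b²)
N(-3, -5)*m(0) + (T(3) + 3) = (-1 - 1*(-5))*(-9 + 2*0²) + ((4 + 3) + 3) = (-1 + 5)*(-9 + 2*0) + (7 + 3) = 4*(-9 + 0) + 10 = 4*(-9) + 10 = -36 + 10 = -26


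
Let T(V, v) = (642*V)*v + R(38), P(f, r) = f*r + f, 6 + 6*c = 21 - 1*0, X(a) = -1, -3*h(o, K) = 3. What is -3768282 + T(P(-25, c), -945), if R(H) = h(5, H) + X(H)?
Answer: 49317091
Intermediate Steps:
h(o, K) = -1 (h(o, K) = -⅓*3 = -1)
c = 5/2 (c = -1 + (21 - 1*0)/6 = -1 + (21 + 0)/6 = -1 + (⅙)*21 = -1 + 7/2 = 5/2 ≈ 2.5000)
R(H) = -2 (R(H) = -1 - 1 = -2)
P(f, r) = f + f*r
T(V, v) = -2 + 642*V*v (T(V, v) = (642*V)*v - 2 = 642*V*v - 2 = -2 + 642*V*v)
-3768282 + T(P(-25, c), -945) = -3768282 + (-2 + 642*(-25*(1 + 5/2))*(-945)) = -3768282 + (-2 + 642*(-25*7/2)*(-945)) = -3768282 + (-2 + 642*(-175/2)*(-945)) = -3768282 + (-2 + 53085375) = -3768282 + 53085373 = 49317091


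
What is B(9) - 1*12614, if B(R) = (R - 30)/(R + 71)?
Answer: -1009141/80 ≈ -12614.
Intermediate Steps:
B(R) = (-30 + R)/(71 + R)
B(9) - 1*12614 = (-30 + 9)/(71 + 9) - 1*12614 = -21/80 - 12614 = -1009141/80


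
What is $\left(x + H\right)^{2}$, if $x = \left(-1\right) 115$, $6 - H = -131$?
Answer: $484$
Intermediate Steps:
$H = 137$ ($H = 6 - -131 = 6 + 131 = 137$)
$x = -115$
$\left(x + H\right)^{2} = \left(-115 + 137\right)^{2} = 22^{2} = 484$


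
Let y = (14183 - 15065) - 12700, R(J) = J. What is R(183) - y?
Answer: 13765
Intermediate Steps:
y = -13582 (y = -882 - 12700 = -13582)
R(183) - y = 183 - 1*(-13582) = 183 + 13582 = 13765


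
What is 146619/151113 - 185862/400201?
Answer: 10196968671/20158524571 ≈ 0.50584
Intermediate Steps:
146619/151113 - 185862/400201 = 146619*(1/151113) - 185862*1/400201 = 48873/50371 - 185862/400201 = 10196968671/20158524571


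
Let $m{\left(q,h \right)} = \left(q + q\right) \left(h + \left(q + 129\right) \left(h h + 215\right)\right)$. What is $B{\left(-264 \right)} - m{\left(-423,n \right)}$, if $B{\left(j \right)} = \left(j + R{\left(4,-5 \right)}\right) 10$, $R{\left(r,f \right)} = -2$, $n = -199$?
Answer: $-9903365798$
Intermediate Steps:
$B{\left(j \right)} = -20 + 10 j$ ($B{\left(j \right)} = \left(j - 2\right) 10 = \left(-2 + j\right) 10 = -20 + 10 j$)
$m{\left(q,h \right)} = 2 q \left(h + \left(129 + q\right) \left(215 + h^{2}\right)\right)$ ($m{\left(q,h \right)} = 2 q \left(h + \left(129 + q\right) \left(h^{2} + 215\right)\right) = 2 q \left(h + \left(129 + q\right) \left(215 + h^{2}\right)\right)$)
$B{\left(-264 \right)} - m{\left(-423,n \right)} = \left(-20 + 10 \left(-264\right)\right) - 2 \left(-423\right) \left(27735 - 199 + 129 \left(-199\right)^{2} + 215 \left(-423\right) - 423 \left(-199\right)^{2}\right) = \left(-20 - 2640\right) - 2 \left(-423\right) \left(27735 - 199 + 129 \cdot 39601 - 90945 - 16751223\right) = -2660 - 2 \left(-423\right) \left(27735 - 199 + 5108529 - 90945 - 16751223\right) = -2660 - 2 \left(-423\right) \left(-11706103\right) = -2660 - 9903363138 = -9903365798$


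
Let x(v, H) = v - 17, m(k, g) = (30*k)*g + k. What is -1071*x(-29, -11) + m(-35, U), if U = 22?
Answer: 26131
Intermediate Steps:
m(k, g) = k + 30*g*k (m(k, g) = 30*g*k + k = k + 30*g*k)
x(v, H) = -17 + v
-1071*x(-29, -11) + m(-35, U) = -1071*(-17 - 29) - 35*(1 + 30*22) = -1071*(-46) - 35*(1 + 660) = 49266 - 35*661 = 49266 - 23135 = 26131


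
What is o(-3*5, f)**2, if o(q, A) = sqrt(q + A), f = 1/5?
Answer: -74/5 ≈ -14.800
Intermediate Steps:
f = 1/5 ≈ 0.20000
o(q, A) = sqrt(A + q)
o(-3*5, f)**2 = (sqrt(1/5 - 3*5))**2 = (sqrt(1/5 - 15))**2 = (sqrt(-74/5))**2 = (I*sqrt(370)/5)**2 = -74/5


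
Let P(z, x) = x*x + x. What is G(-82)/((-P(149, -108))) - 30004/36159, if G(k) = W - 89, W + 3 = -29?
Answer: -114116995/139284468 ≈ -0.81931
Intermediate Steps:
W = -32 (W = -3 - 29 = -32)
P(z, x) = x + x² (P(z, x) = x² + x = x + x²)
G(k) = -121 (G(k) = -32 - 89 = -121)
G(-82)/((-P(149, -108))) - 30004/36159 = -121*1/(108*(1 - 108)) - 30004/36159 = -121/((-(-108)*(-107))) - 30004*1/36159 = -121/((-1*11556)) - 30004/36159 = -121/(-11556) - 30004/36159 = -121*(-1/11556) - 30004/36159 = 121/11556 - 30004/36159 = -114116995/139284468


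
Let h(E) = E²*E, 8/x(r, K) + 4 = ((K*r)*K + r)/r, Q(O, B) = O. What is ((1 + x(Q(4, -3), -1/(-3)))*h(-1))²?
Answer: 529/169 ≈ 3.1302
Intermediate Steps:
x(r, K) = 8/(-4 + (r + r*K²)/r) (x(r, K) = 8/(-4 + ((K*r)*K + r)/r) = 8/(-4 + (r*K² + r)/r) = 8/(-4 + (r + r*K²)/r))
h(E) = E³
((1 + x(Q(4, -3), -1/(-3)))*h(-1))² = ((1 + 8/(-3 + (-1/(-3))²))*(-1)³)² = ((1 + 8/(-3 + (-1*(-⅓))²))*(-1))² = ((1 + 8/(-3 + (⅓)²))*(-1))² = ((1 + 8/(-3 + ⅑))*(-1))² = ((1 + 8/(-26/9))*(-1))² = ((1 + 8*(-9/26))*(-1))² = ((1 - 36/13)*(-1))² = (-23/13*(-1))² = (23/13)² = 529/169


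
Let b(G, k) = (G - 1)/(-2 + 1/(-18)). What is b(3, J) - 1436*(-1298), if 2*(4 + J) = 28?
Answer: 68965300/37 ≈ 1.8639e+6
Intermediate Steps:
J = 10 (J = -4 + (½)*28 = -4 + 14 = 10)
b(G, k) = 18/37 - 18*G/37 (b(G, k) = (-1 + G)/(-2 - 1/18) = (-1 + G)/(-37/18) = (-1 + G)*(-18/37) = 18/37 - 18*G/37)
b(3, J) - 1436*(-1298) = (18/37 - 18/37*3) - 1436*(-1298) = (18/37 - 54/37) + 1863928 = -36/37 + 1863928 = 68965300/37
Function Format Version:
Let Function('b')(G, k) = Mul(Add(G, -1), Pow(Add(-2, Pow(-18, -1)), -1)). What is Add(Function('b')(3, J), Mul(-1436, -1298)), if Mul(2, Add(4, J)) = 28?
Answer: Rational(68965300, 37) ≈ 1.8639e+6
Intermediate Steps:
J = 10 (J = Add(-4, Mul(Rational(1, 2), 28)) = Add(-4, 14) = 10)
Function('b')(G, k) = Add(Rational(18, 37), Mul(Rational(-18, 37), G)) (Function('b')(G, k) = Mul(Add(-1, G), Pow(Add(-2, Rational(-1, 18)), -1)) = Mul(Add(-1, G), Pow(Rational(-37, 18), -1)) = Mul(Add(-1, G), Rational(-18, 37)) = Add(Rational(18, 37), Mul(Rational(-18, 37), G)))
Add(Function('b')(3, J), Mul(-1436, -1298)) = Add(Add(Rational(18, 37), Mul(Rational(-18, 37), 3)), Mul(-1436, -1298)) = Add(Add(Rational(18, 37), Rational(-54, 37)), 1863928) = Add(Rational(-36, 37), 1863928) = Rational(68965300, 37)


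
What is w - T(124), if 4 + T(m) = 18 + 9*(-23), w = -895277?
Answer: -895084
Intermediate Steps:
T(m) = -193 (T(m) = -4 + (18 + 9*(-23)) = -4 + (18 - 207) = -4 - 189 = -193)
w - T(124) = -895277 - 1*(-193) = -895277 + 193 = -895084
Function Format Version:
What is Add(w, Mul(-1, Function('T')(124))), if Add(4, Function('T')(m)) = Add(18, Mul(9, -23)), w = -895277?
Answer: -895084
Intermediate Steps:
Function('T')(m) = -193 (Function('T')(m) = Add(-4, Add(18, Mul(9, -23))) = Add(-4, Add(18, -207)) = Add(-4, -189) = -193)
Add(w, Mul(-1, Function('T')(124))) = Add(-895277, Mul(-1, -193)) = Add(-895277, 193) = -895084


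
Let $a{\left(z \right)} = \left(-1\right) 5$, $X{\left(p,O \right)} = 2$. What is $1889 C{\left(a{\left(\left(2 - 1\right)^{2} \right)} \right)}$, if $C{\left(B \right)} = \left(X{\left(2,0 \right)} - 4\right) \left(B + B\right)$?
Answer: $37780$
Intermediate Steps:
$a{\left(z \right)} = -5$
$C{\left(B \right)} = - 4 B$ ($C{\left(B \right)} = \left(2 - 4\right) \left(B + B\right) = - 2 \cdot 2 B = - 4 B$)
$1889 C{\left(a{\left(\left(2 - 1\right)^{2} \right)} \right)} = 1889 \left(\left(-4\right) \left(-5\right)\right) = 1889 \cdot 20 = 37780$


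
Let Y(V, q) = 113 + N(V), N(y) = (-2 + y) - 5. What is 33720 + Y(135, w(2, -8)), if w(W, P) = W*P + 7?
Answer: 33961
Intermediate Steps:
N(y) = -7 + y
w(W, P) = 7 + P*W (w(W, P) = P*W + 7 = 7 + P*W)
Y(V, q) = 106 + V (Y(V, q) = 113 + (-7 + V) = 106 + V)
33720 + Y(135, w(2, -8)) = 33720 + (106 + 135) = 33720 + 241 = 33961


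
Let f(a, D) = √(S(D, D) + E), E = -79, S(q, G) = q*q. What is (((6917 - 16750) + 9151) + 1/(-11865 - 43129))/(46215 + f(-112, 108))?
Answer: -346667116887/23491398062432 + 37505909*√11585/117456990312160 ≈ -0.014723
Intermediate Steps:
S(q, G) = q²
f(a, D) = √(-79 + D²) (f(a, D) = √(D² - 79) = √(-79 + D²))
(((6917 - 16750) + 9151) + 1/(-11865 - 43129))/(46215 + f(-112, 108)) = (((6917 - 16750) + 9151) + 1/(-11865 - 43129))/(46215 + √(-79 + 108²)) = ((-9833 + 9151) + 1/(-54994))/(46215 + √(-79 + 11664)) = (-682 - 1/54994)/(46215 + √11585) = -37505909/(54994*(46215 + √11585))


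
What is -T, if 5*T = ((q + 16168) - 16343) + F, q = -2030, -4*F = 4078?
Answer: 6449/10 ≈ 644.90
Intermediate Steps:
F = -2039/2 (F = -¼*4078 = -2039/2 ≈ -1019.5)
T = -6449/10 (T = (((-2030 + 16168) - 16343) - 2039/2)/5 = ((14138 - 16343) - 2039/2)/5 = (-2205 - 2039/2)/5 = (⅕)*(-6449/2) = -6449/10 ≈ -644.90)
-T = -1*(-6449/10) = 6449/10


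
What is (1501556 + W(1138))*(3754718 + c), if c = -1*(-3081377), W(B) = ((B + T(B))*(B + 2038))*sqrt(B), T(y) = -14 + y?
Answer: 10264779463820 + 49111272122640*sqrt(1138) ≈ 1.6670e+15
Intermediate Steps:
W(B) = sqrt(B)*(-14 + 2*B)*(2038 + B) (W(B) = ((B + (-14 + B))*(B + 2038))*sqrt(B) = ((-14 + 2*B)*(2038 + B))*sqrt(B) = sqrt(B)*(-14 + 2*B)*(2038 + B))
c = 3081377
(1501556 + W(1138))*(3754718 + c) = (1501556 + 2*sqrt(1138)*(-14266 + 1138**2 + 2031*1138))*(3754718 + 3081377) = (1501556 + 2*sqrt(1138)*(-14266 + 1295044 + 2311278))*6836095 = (1501556 + 2*sqrt(1138)*3592056)*6836095 = (1501556 + 7184112*sqrt(1138))*6836095 = 10264779463820 + 49111272122640*sqrt(1138)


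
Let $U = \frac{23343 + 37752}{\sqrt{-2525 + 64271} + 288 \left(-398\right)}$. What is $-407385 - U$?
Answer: $- \frac{178415380243809}{437953321} + \frac{4073 \sqrt{61746}}{875906642} \approx -4.0738 \cdot 10^{5}$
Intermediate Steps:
$U = \frac{61095}{-114624 + \sqrt{61746}}$ ($U = \frac{61095}{\sqrt{61746} - 114624} = \frac{61095}{-114624 + \sqrt{61746}} \approx -0.53416$)
$-407385 - U = -407385 - \left(- \frac{233431776}{437953321} - \frac{4073 \sqrt{61746}}{875906642}\right) = -407385 + \left(\frac{233431776}{437953321} + \frac{4073 \sqrt{61746}}{875906642}\right) = - \frac{178415380243809}{437953321} + \frac{4073 \sqrt{61746}}{875906642}$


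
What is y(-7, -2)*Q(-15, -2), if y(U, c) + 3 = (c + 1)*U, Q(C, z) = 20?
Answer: 80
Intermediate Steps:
y(U, c) = -3 + U*(1 + c) (y(U, c) = -3 + (c + 1)*U = -3 + (1 + c)*U = -3 + U*(1 + c))
y(-7, -2)*Q(-15, -2) = (-3 - 7 - 7*(-2))*20 = (-3 - 7 + 14)*20 = 4*20 = 80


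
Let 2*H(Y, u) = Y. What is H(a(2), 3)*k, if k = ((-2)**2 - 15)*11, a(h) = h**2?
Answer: -242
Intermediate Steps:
H(Y, u) = Y/2
k = -121 (k = (4 - 15)*11 = -11*11 = -121)
H(a(2), 3)*k = ((1/2)*2**2)*(-121) = ((1/2)*4)*(-121) = 2*(-121) = -242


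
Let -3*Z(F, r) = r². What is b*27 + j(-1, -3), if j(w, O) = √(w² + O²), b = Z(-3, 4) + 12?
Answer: 180 + √10 ≈ 183.16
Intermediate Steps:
Z(F, r) = -r²/3
b = 20/3 (b = -⅓*4² + 12 = -⅓*16 + 12 = -16/3 + 12 = 20/3 ≈ 6.6667)
j(w, O) = √(O² + w²)
b*27 + j(-1, -3) = (20/3)*27 + √((-3)² + (-1)²) = 180 + √(9 + 1) = 180 + √10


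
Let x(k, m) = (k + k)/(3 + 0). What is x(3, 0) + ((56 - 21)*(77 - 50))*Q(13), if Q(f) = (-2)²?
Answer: 3782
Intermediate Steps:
Q(f) = 4
x(k, m) = 2*k/3 (x(k, m) = (2*k)/3 = (2*k)*(⅓) = 2*k/3)
x(3, 0) + ((56 - 21)*(77 - 50))*Q(13) = (⅔)*3 + ((56 - 21)*(77 - 50))*4 = 2 + (35*27)*4 = 2 + 945*4 = 2 + 3780 = 3782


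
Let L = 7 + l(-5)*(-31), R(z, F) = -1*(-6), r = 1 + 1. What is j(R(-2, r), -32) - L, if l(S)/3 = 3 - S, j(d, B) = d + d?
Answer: 749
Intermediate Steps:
r = 2
R(z, F) = 6
j(d, B) = 2*d
l(S) = 9 - 3*S (l(S) = 3*(3 - S) = 9 - 3*S)
L = -737 (L = 7 + (9 - 3*(-5))*(-31) = 7 + (9 + 15)*(-31) = 7 + 24*(-31) = 7 - 744 = -737)
j(R(-2, r), -32) - L = 2*6 - 1*(-737) = 12 + 737 = 749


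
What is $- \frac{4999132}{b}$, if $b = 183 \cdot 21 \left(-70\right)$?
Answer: $\frac{2499566}{134505} \approx 18.583$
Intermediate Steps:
$b = -269010$ ($b = 3843 \left(-70\right) = -269010$)
$- \frac{4999132}{b} = - \frac{4999132}{-269010} = \left(-4999132\right) \left(- \frac{1}{269010}\right) = \frac{2499566}{134505}$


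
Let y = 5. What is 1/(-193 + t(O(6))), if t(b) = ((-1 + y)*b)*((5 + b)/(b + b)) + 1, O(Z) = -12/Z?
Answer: -1/186 ≈ -0.0053763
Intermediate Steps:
t(b) = 11 + 2*b (t(b) = ((-1 + 5)*b)*((5 + b)/(b + b)) + 1 = (4*b)*((5 + b)/((2*b))) + 1 = (4*b)*((5 + b)*(1/(2*b))) + 1 = (4*b)*((5 + b)/(2*b)) + 1 = (10 + 2*b) + 1 = 11 + 2*b)
1/(-193 + t(O(6))) = 1/(-193 + (11 + 2*(-12/6))) = 1/(-193 + (11 + 2*(-12*1/6))) = 1/(-193 + (11 + 2*(-2))) = 1/(-193 + (11 - 4)) = 1/(-193 + 7) = 1/(-186) = -1/186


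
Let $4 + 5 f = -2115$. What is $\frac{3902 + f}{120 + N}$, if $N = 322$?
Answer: $\frac{1023}{130} \approx 7.8692$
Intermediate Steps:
$f = - \frac{2119}{5}$ ($f = - \frac{4}{5} + \frac{1}{5} \left(-2115\right) = - \frac{4}{5} - 423 = - \frac{2119}{5} \approx -423.8$)
$\frac{3902 + f}{120 + N} = \frac{3902 - \frac{2119}{5}}{120 + 322} = \frac{17391}{5 \cdot 442} = \frac{17391}{5} \cdot \frac{1}{442} = \frac{1023}{130}$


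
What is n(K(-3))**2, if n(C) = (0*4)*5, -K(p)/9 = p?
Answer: 0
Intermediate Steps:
K(p) = -9*p
n(C) = 0 (n(C) = 0*5 = 0)
n(K(-3))**2 = 0**2 = 0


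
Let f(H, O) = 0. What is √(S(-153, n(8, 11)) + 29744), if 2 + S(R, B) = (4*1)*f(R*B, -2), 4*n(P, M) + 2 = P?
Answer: √29742 ≈ 172.46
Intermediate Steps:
n(P, M) = -½ + P/4
S(R, B) = -2 (S(R, B) = -2 + (4*1)*0 = -2 + 4*0 = -2 + 0 = -2)
√(S(-153, n(8, 11)) + 29744) = √(-2 + 29744) = √29742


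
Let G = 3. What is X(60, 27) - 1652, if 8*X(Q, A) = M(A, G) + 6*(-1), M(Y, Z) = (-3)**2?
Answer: -13213/8 ≈ -1651.6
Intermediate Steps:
M(Y, Z) = 9
X(Q, A) = 3/8 (X(Q, A) = (9 + 6*(-1))/8 = (9 - 6)/8 = (1/8)*3 = 3/8)
X(60, 27) - 1652 = 3/8 - 1652 = -13213/8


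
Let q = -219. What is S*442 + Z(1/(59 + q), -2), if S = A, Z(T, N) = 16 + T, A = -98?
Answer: -6928001/160 ≈ -43300.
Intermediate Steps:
S = -98
S*442 + Z(1/(59 + q), -2) = -98*442 + (16 + 1/(59 - 219)) = -43316 + (16 + 1/(-160)) = -43316 + (16 - 1/160) = -43316 + 2559/160 = -6928001/160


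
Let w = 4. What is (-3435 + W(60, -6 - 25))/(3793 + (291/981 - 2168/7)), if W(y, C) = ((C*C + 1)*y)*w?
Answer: 104124321/1594784 ≈ 65.291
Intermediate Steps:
W(y, C) = 4*y*(1 + C²) (W(y, C) = ((C*C + 1)*y)*4 = ((C² + 1)*y)*4 = ((1 + C²)*y)*4 = (y*(1 + C²))*4 = 4*y*(1 + C²))
(-3435 + W(60, -6 - 25))/(3793 + (291/981 - 2168/7)) = (-3435 + 4*60*(1 + (-6 - 25)²))/(3793 + (291/981 - 2168/7)) = (-3435 + 4*60*(1 + (-31)²))/(3793 + (291*(1/981) - 2168*⅐)) = (-3435 + 4*60*(1 + 961))/(3793 + (97/327 - 2168/7)) = (-3435 + 4*60*962)/(3793 - 708257/2289) = (-3435 + 230880)/(7973920/2289) = 227445*(2289/7973920) = 104124321/1594784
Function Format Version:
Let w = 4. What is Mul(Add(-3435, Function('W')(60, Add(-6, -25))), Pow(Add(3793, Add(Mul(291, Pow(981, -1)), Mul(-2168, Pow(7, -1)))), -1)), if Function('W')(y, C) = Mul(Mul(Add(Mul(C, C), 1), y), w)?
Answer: Rational(104124321, 1594784) ≈ 65.291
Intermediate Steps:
Function('W')(y, C) = Mul(4, y, Add(1, Pow(C, 2))) (Function('W')(y, C) = Mul(Mul(Add(Mul(C, C), 1), y), 4) = Mul(Mul(Add(Pow(C, 2), 1), y), 4) = Mul(Mul(Add(1, Pow(C, 2)), y), 4) = Mul(Mul(y, Add(1, Pow(C, 2))), 4) = Mul(4, y, Add(1, Pow(C, 2))))
Mul(Add(-3435, Function('W')(60, Add(-6, -25))), Pow(Add(3793, Add(Mul(291, Pow(981, -1)), Mul(-2168, Pow(7, -1)))), -1)) = Mul(Add(-3435, Mul(4, 60, Add(1, Pow(Add(-6, -25), 2)))), Pow(Add(3793, Add(Mul(291, Pow(981, -1)), Mul(-2168, Pow(7, -1)))), -1)) = Mul(Add(-3435, Mul(4, 60, Add(1, Pow(-31, 2)))), Pow(Add(3793, Add(Mul(291, Rational(1, 981)), Mul(-2168, Rational(1, 7)))), -1)) = Mul(Add(-3435, Mul(4, 60, Add(1, 961))), Pow(Add(3793, Add(Rational(97, 327), Rational(-2168, 7))), -1)) = Mul(Add(-3435, Mul(4, 60, 962)), Pow(Add(3793, Rational(-708257, 2289)), -1)) = Mul(Add(-3435, 230880), Pow(Rational(7973920, 2289), -1)) = Mul(227445, Rational(2289, 7973920)) = Rational(104124321, 1594784)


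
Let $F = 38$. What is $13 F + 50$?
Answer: $544$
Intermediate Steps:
$13 F + 50 = 13 \cdot 38 + 50 = 494 + 50 = 544$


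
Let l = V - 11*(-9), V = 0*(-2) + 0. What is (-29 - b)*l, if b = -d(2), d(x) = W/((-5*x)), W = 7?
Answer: -29403/10 ≈ -2940.3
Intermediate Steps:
d(x) = -7/(5*x) (d(x) = 7/((-5*x)) = 7*(-1/(5*x)) = -7/(5*x))
b = 7/10 (b = -(-7)/(5*2) = -1*(-7/10) = 7/10 ≈ 0.70000)
V = 0 (V = 0 + 0 = 0)
l = 99 (l = 0 - 11*(-9) = 0 + 99 = 99)
(-29 - b)*l = (-29 - 1*7/10)*99 = (-29 - 7/10)*99 = -297/10*99 = -29403/10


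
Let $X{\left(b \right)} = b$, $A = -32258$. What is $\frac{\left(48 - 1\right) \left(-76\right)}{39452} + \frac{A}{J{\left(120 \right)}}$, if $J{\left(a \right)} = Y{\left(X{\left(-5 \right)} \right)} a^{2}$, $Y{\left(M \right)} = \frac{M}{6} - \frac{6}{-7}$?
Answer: $- \frac{1114633889}{11835600} \approx -94.176$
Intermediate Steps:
$Y{\left(M \right)} = \frac{6}{7} + \frac{M}{6}$ ($Y{\left(M \right)} = M \frac{1}{6} - - \frac{6}{7} = \frac{M}{6} + \frac{6}{7} = \frac{6}{7} + \frac{M}{6}$)
$J{\left(a \right)} = \frac{a^{2}}{42}$ ($J{\left(a \right)} = \left(\frac{6}{7} + \frac{1}{6} \left(-5\right)\right) a^{2} = \left(\frac{6}{7} - \frac{5}{6}\right) a^{2} = \frac{a^{2}}{42}$)
$\frac{\left(48 - 1\right) \left(-76\right)}{39452} + \frac{A}{J{\left(120 \right)}} = \frac{\left(48 - 1\right) \left(-76\right)}{39452} - \frac{32258}{\frac{1}{42} \cdot 120^{2}} = 47 \left(-76\right) \frac{1}{39452} - \frac{32258}{\frac{1}{42} \cdot 14400} = \left(-3572\right) \frac{1}{39452} - \frac{32258}{\frac{2400}{7}} = - \frac{893}{9863} - \frac{112903}{1200} = - \frac{1114633889}{11835600}$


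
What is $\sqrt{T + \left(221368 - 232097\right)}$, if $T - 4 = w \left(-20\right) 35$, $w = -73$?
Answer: $5 \sqrt{1615} \approx 200.94$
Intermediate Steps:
$T = 51104$ ($T = 4 + \left(-73\right) \left(-20\right) 35 = 4 + 1460 \cdot 35 = 4 + 51100 = 51104$)
$\sqrt{T + \left(221368 - 232097\right)} = \sqrt{51104 + \left(221368 - 232097\right)} = \sqrt{51104 - 10729} = \sqrt{40375} = 5 \sqrt{1615}$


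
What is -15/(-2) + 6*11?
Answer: 147/2 ≈ 73.500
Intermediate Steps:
-15/(-2) + 6*11 = -15*(-1/2) + 66 = 15/2 + 66 = 147/2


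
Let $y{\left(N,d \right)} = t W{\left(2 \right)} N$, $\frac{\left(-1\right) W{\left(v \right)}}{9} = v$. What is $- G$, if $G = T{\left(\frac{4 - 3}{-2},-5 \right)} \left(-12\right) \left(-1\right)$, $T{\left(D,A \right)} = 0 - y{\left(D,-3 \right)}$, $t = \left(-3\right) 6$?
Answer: $-1944$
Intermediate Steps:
$t = -18$
$W{\left(v \right)} = - 9 v$
$y{\left(N,d \right)} = 324 N$ ($y{\left(N,d \right)} = - 18 \left(\left(-9\right) 2\right) N = \left(-18\right) \left(-18\right) N = 324 N$)
$T{\left(D,A \right)} = - 324 D$ ($T{\left(D,A \right)} = 0 - 324 D = - 324 D$)
$G = 1944$ ($G = - 324 \frac{4 - 3}{-2} \left(-12\right) \left(-1\right) = - 324 \cdot 1 \left(- \frac{1}{2}\right) \left(-12\right) \left(-1\right) = \left(-324\right) \left(- \frac{1}{2}\right) \left(-12\right) \left(-1\right) = 162 \left(-12\right) \left(-1\right) = \left(-1944\right) \left(-1\right) = 1944$)
$- G = \left(-1\right) 1944 = -1944$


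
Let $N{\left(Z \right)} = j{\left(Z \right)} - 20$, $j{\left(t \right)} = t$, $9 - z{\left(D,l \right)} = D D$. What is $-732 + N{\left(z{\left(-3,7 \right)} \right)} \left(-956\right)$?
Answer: $18388$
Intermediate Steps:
$z{\left(D,l \right)} = 9 - D^{2}$ ($z{\left(D,l \right)} = 9 - D D = 9 - D^{2}$)
$N{\left(Z \right)} = -20 + Z$ ($N{\left(Z \right)} = Z - 20 = -20 + Z$)
$-732 + N{\left(z{\left(-3,7 \right)} \right)} \left(-956\right) = -732 + \left(-20 + \left(9 - \left(-3\right)^{2}\right)\right) \left(-956\right) = -732 + \left(-20 + \left(9 - 9\right)\right) \left(-956\right) = -732 + \left(-20 + 0\right) \left(-956\right) = -732 - -19120 = -732 + 19120 = 18388$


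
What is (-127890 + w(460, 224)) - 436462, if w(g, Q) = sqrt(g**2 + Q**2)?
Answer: -564352 + 4*sqrt(16361) ≈ -5.6384e+5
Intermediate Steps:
w(g, Q) = sqrt(Q**2 + g**2)
(-127890 + w(460, 224)) - 436462 = (-127890 + sqrt(224**2 + 460**2)) - 436462 = (-127890 + sqrt(50176 + 211600)) - 436462 = (-127890 + sqrt(261776)) - 436462 = (-127890 + 4*sqrt(16361)) - 436462 = -564352 + 4*sqrt(16361)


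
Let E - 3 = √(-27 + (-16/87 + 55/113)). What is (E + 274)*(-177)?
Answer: -49029 - 118*I*√645061065/3277 ≈ -49029.0 - 914.55*I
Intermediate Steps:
E = 3 + 2*I*√645061065/9831 (E = 3 + √(-27 + (-16/87 + 55/113)) = 3 + √(-27 + 2977/9831) = 3 + √(-262460/9831) = 3 + 2*I*√645061065/9831 ≈ 3.0 + 5.1669*I)
(E + 274)*(-177) = ((3 + 2*I*√645061065/9831) + 274)*(-177) = (277 + 2*I*√645061065/9831)*(-177) = -49029 - 118*I*√645061065/3277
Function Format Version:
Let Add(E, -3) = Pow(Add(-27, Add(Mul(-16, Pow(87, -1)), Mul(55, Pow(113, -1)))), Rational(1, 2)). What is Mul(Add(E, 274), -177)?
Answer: Add(-49029, Mul(Rational(-118, 3277), I, Pow(645061065, Rational(1, 2)))) ≈ Add(-49029., Mul(-914.55, I))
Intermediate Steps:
E = Add(3, Mul(Rational(2, 9831), I, Pow(645061065, Rational(1, 2)))) (E = Add(3, Pow(Add(-27, Add(Mul(-16, Pow(87, -1)), Mul(55, Pow(113, -1)))), Rational(1, 2))) = Add(3, Pow(Add(-27, Add(Mul(-16, Rational(1, 87)), Mul(55, Rational(1, 113)))), Rational(1, 2))) = Add(3, Pow(Add(-27, Add(Rational(-16, 87), Rational(55, 113))), Rational(1, 2))) = Add(3, Pow(Add(-27, Rational(2977, 9831)), Rational(1, 2))) = Add(3, Pow(Rational(-262460, 9831), Rational(1, 2))) = Add(3, Mul(Rational(2, 9831), I, Pow(645061065, Rational(1, 2)))) ≈ Add(3.0000, Mul(5.1669, I)))
Mul(Add(E, 274), -177) = Mul(Add(Add(3, Mul(Rational(2, 9831), I, Pow(645061065, Rational(1, 2)))), 274), -177) = Mul(Add(277, Mul(Rational(2, 9831), I, Pow(645061065, Rational(1, 2)))), -177) = Add(-49029, Mul(Rational(-118, 3277), I, Pow(645061065, Rational(1, 2))))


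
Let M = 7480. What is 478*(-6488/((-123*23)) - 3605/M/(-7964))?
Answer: 18474940429459/16852556688 ≈ 1096.3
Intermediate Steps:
478*(-6488/((-123*23)) - 3605/M/(-7964)) = 478*(-6488/((-123*23)) - 3605/7480/(-7964)) = 478*(-6488/(-2829) - 3605*1/7480*(-1/7964)) = 478*(-6488*(-1/2829) - 721/1496*(-1/7964)) = 478*(6488/2829 + 721/11914144) = 478*(77301005981/33705113376) = 18474940429459/16852556688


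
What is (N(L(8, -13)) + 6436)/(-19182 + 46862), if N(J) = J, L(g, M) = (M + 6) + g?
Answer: 6437/27680 ≈ 0.23255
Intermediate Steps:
L(g, M) = 6 + M + g (L(g, M) = (6 + M) + g = 6 + M + g)
(N(L(8, -13)) + 6436)/(-19182 + 46862) = ((6 - 13 + 8) + 6436)/(-19182 + 46862) = (1 + 6436)/27680 = 6437*(1/27680) = 6437/27680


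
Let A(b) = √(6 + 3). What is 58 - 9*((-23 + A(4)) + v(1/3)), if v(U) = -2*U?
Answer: 244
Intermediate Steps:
A(b) = 3 (A(b) = √9 = 3)
58 - 9*((-23 + A(4)) + v(1/3)) = 58 - 9*((-23 + 3) - 2/3) = 58 - 9*(-20 - 2*⅓) = 58 - 9*(-20 - ⅔) = 58 - 9*(-62/3) = 58 + 186 = 244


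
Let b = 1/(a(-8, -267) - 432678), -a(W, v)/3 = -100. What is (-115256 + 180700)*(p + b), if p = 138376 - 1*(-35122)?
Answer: 2454697054347446/216189 ≈ 1.1354e+10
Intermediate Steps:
p = 173498 (p = 138376 + 35122 = 173498)
a(W, v) = 300 (a(W, v) = -3*(-100) = 300)
b = -1/432378 (b = 1/(300 - 432678) = 1/(-432378) = -1/432378 ≈ -2.3128e-6)
(-115256 + 180700)*(p + b) = (-115256 + 180700)*(173498 - 1/432378) = 65444*(75016718243/432378) = 2454697054347446/216189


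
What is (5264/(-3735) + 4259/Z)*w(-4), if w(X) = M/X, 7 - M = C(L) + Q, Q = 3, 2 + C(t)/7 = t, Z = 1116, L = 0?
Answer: -1114749/102920 ≈ -10.831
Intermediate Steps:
C(t) = -14 + 7*t
M = 18 (M = 7 - ((-14 + 7*0) + 3) = 7 - ((-14 + 0) + 3) = 7 - (-14 + 3) = 7 - 1*(-11) = 7 + 11 = 18)
w(X) = 18/X
(5264/(-3735) + 4259/Z)*w(-4) = (5264/(-3735) + 4259/1116)*(18/(-4)) = (5264*(-1/3735) + 4259*(1/1116))*(18*(-¼)) = (-5264/3735 + 4259/1116)*(-9/2) = (123861/51460)*(-9/2) = -1114749/102920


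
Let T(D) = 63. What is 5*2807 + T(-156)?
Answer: 14098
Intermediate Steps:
5*2807 + T(-156) = 5*2807 + 63 = 14035 + 63 = 14098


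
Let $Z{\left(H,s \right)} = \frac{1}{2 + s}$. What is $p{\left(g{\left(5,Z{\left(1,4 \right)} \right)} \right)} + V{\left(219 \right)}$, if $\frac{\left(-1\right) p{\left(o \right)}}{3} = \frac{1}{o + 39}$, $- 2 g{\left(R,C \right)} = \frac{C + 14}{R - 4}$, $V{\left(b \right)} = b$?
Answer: $\frac{83841}{383} \approx 218.91$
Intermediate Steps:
$g{\left(R,C \right)} = - \frac{14 + C}{2 \left(-4 + R\right)}$ ($g{\left(R,C \right)} = - \frac{\left(C + 14\right) \frac{1}{R - 4}}{2} = - \frac{\left(14 + C\right) \frac{1}{-4 + R}}{2} = - \frac{\frac{1}{-4 + R} \left(14 + C\right)}{2} = - \frac{14 + C}{2 \left(-4 + R\right)}$)
$p{\left(o \right)} = - \frac{3}{39 + o}$ ($p{\left(o \right)} = - \frac{3}{o + 39} = - \frac{3}{39 + o}$)
$p{\left(g{\left(5,Z{\left(1,4 \right)} \right)} \right)} + V{\left(219 \right)} = - \frac{3}{39 + \frac{-14 - \frac{1}{2 + 4}}{2 \left(-4 + 5\right)}} + 219 = - \frac{3}{39 + \frac{-14 - \frac{1}{6}}{2 \cdot 1}} + 219 = - \frac{3}{39 + \frac{1}{2} \cdot 1 \left(-14 - \frac{1}{6}\right)} + 219 = - \frac{3}{39 + \frac{1}{2} \cdot 1 \left(- \frac{85}{6}\right)} + 219 = - \frac{3}{39 - \frac{85}{12}} + 219 = - \frac{3}{\frac{383}{12}} + 219 = \left(-3\right) \frac{12}{383} + 219 = - \frac{36}{383} + 219 = \frac{83841}{383}$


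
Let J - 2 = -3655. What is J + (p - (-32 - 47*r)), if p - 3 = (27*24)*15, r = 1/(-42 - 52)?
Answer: 12203/2 ≈ 6101.5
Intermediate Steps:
J = -3653 (J = 2 - 3655 = -3653)
r = -1/94 (r = 1/(-94) = -1/94 ≈ -0.010638)
p = 9723 (p = 3 + (27*24)*15 = 3 + 648*15 = 3 + 9720 = 9723)
J + (p - (-32 - 47*r)) = -3653 + (9723 - (-32 - 47*(-1/94))) = -3653 + (9723 - (-32 + 1/2)) = -3653 + (9723 - 1*(-63/2)) = -3653 + (9723 + 63/2) = -3653 + 19509/2 = 12203/2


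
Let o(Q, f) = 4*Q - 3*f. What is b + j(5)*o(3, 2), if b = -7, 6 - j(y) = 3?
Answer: 11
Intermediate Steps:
j(y) = 3 (j(y) = 6 - 1*3 = 6 - 3 = 3)
o(Q, f) = -3*f + 4*Q
b + j(5)*o(3, 2) = -7 + 3*(-3*2 + 4*3) = -7 + 3*(-6 + 12) = -7 + 3*6 = -7 + 18 = 11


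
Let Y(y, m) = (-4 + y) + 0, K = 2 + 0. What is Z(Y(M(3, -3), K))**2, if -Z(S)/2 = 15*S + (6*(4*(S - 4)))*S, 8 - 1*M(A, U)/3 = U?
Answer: 1272348900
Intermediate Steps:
M(A, U) = 24 - 3*U
K = 2
Y(y, m) = -4 + y
Z(S) = -30*S - 2*S*(-96 + 24*S) (Z(S) = -2*(15*S + (6*(4*(S - 4)))*S) = -2*(15*S + (6*(4*(-4 + S)))*S) = -2*(15*S + (6*(-16 + 4*S))*S) = -2*(15*S + (-96 + 24*S)*S) = -2*(15*S + S*(-96 + 24*S)) = -30*S - 2*S*(-96 + 24*S))
Z(Y(M(3, -3), K))**2 = (6*(-4 + (24 - 3*(-3)))*(27 - 8*(-4 + (24 - 3*(-3)))))**2 = (6*(-4 + (24 + 9))*(27 - 8*(-4 + (24 + 9))))**2 = (6*(-4 + 33)*(27 - 8*(-4 + 33)))**2 = (6*29*(27 - 8*29))**2 = (6*29*(27 - 232))**2 = (6*29*(-205))**2 = (-35670)**2 = 1272348900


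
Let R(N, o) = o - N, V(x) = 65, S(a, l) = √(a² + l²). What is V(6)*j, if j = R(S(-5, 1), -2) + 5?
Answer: 195 - 65*√26 ≈ -136.44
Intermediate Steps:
j = 3 - √26 (j = (-2 - √((-5)² + 1²)) + 5 = (-2 - √(25 + 1)) + 5 = (-2 - √26) + 5 = 3 - √26 ≈ -2.0990)
V(6)*j = 65*(3 - √26) = 195 - 65*√26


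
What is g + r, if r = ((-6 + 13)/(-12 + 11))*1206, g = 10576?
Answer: 2134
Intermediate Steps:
r = -8442 (r = (7/(-1))*1206 = (7*(-1))*1206 = -7*1206 = -8442)
g + r = 10576 - 8442 = 2134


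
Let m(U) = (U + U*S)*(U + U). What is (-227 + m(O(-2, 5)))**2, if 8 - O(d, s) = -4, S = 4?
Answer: 1471369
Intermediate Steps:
O(d, s) = 12 (O(d, s) = 8 - 1*(-4) = 8 + 4 = 12)
m(U) = 10*U**2 (m(U) = (U + U*4)*(U + U) = (U + 4*U)*(2*U) = (5*U)*(2*U) = 10*U**2)
(-227 + m(O(-2, 5)))**2 = (-227 + 10*12**2)**2 = (-227 + 10*144)**2 = (-227 + 1440)**2 = 1213**2 = 1471369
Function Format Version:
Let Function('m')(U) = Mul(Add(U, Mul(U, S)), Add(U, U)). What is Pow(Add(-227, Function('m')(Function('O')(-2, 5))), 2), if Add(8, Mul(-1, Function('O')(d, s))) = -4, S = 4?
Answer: 1471369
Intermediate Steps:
Function('O')(d, s) = 12 (Function('O')(d, s) = Add(8, Mul(-1, -4)) = Add(8, 4) = 12)
Function('m')(U) = Mul(10, Pow(U, 2)) (Function('m')(U) = Mul(Add(U, Mul(U, 4)), Add(U, U)) = Mul(Add(U, Mul(4, U)), Mul(2, U)) = Mul(Mul(5, U), Mul(2, U)) = Mul(10, Pow(U, 2)))
Pow(Add(-227, Function('m')(Function('O')(-2, 5))), 2) = Pow(Add(-227, Mul(10, Pow(12, 2))), 2) = Pow(Add(-227, Mul(10, 144)), 2) = Pow(Add(-227, 1440), 2) = Pow(1213, 2) = 1471369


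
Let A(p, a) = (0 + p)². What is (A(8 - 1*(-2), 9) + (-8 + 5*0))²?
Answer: 8464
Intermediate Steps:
A(p, a) = p²
(A(8 - 1*(-2), 9) + (-8 + 5*0))² = ((8 - 1*(-2))² + (-8 + 5*0))² = ((8 + 2)² + (-8 + 0))² = (10² - 8)² = (100 - 8)² = 92² = 8464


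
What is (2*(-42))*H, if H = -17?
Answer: 1428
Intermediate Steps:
(2*(-42))*H = (2*(-42))*(-17) = -84*(-17) = 1428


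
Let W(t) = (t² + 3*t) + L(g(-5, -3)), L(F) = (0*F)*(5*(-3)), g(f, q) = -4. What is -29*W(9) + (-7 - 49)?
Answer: -3188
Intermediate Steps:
L(F) = 0 (L(F) = 0*(-15) = 0)
W(t) = t² + 3*t (W(t) = (t² + 3*t) + 0 = t² + 3*t)
-29*W(9) + (-7 - 49) = -261*(3 + 9) + (-7 - 49) = -261*12 - 56 = -29*108 - 56 = -3132 - 56 = -3188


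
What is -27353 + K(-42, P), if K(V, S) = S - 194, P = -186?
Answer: -27733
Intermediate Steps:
K(V, S) = -194 + S
-27353 + K(-42, P) = -27353 + (-194 - 186) = -27353 - 380 = -27733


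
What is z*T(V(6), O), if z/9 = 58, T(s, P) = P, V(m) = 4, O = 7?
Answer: 3654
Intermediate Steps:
z = 522 (z = 9*58 = 522)
z*T(V(6), O) = 522*7 = 3654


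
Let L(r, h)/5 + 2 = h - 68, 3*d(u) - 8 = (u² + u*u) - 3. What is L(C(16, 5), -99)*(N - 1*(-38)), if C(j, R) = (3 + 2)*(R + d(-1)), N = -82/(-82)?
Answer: -32955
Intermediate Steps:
N = 1 (N = -82*(-1/82) = 1)
d(u) = 5/3 + 2*u²/3 (d(u) = 8/3 + ((u² + u*u) - 3)/3 = 8/3 + ((u² + u²) - 3)/3 = 8/3 + (2*u² - 3)/3 = 8/3 + (-3 + 2*u²)/3 = 8/3 + (-1 + 2*u²/3) = 5/3 + 2*u²/3)
C(j, R) = 35/3 + 5*R (C(j, R) = (3 + 2)*(R + (5/3 + (⅔)*(-1)²)) = 5*(R + (5/3 + (⅔)*1)) = 5*(R + (5/3 + ⅔)) = 5*(R + 7/3) = 5*(7/3 + R) = 35/3 + 5*R)
L(r, h) = -350 + 5*h (L(r, h) = -10 + 5*(h - 68) = -10 + 5*(-68 + h) = -10 + (-340 + 5*h) = -350 + 5*h)
L(C(16, 5), -99)*(N - 1*(-38)) = (-350 + 5*(-99))*(1 - 1*(-38)) = (-350 - 495)*(1 + 38) = -845*39 = -32955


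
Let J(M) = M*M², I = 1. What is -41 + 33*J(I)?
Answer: -8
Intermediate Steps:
J(M) = M³
-41 + 33*J(I) = -41 + 33*1³ = -41 + 33*1 = -41 + 33 = -8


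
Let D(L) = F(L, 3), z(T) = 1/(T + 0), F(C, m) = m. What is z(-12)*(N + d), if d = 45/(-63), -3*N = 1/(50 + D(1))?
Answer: 401/6678 ≈ 0.060048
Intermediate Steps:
z(T) = 1/T
D(L) = 3
N = -1/159 (N = -1/(3*(50 + 3)) = -1/3/53 = -1/3*1/53 = -1/159 ≈ -0.0062893)
d = -5/7 (d = 45*(-1/63) = -5/7 ≈ -0.71429)
z(-12)*(N + d) = (-1/159 - 5/7)/(-12) = -1/12*(-802/1113) = 401/6678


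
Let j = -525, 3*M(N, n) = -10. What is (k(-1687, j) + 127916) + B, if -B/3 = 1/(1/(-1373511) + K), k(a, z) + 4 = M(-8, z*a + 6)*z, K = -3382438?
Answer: 602385768240251711/4645815799819 ≈ 1.2966e+5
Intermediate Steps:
M(N, n) = -10/3 (M(N, n) = (⅓)*(-10) = -10/3)
k(a, z) = -4 - 10*z/3
B = 4120533/4645815799819 (B = -3/(1/(-1373511) - 3382438) = -3/(-1/1373511 - 3382438) = -3/(-4645815799819/1373511) = -3*(-1373511/4645815799819) = 4120533/4645815799819 ≈ 8.8693e-7)
(k(-1687, j) + 127916) + B = ((-4 - 10/3*(-525)) + 127916) + 4120533/4645815799819 = ((-4 + 1750) + 127916) + 4120533/4645815799819 = (1746 + 127916) + 4120533/4645815799819 = 129662 + 4120533/4645815799819 = 602385768240251711/4645815799819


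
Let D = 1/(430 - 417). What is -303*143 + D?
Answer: -563276/13 ≈ -43329.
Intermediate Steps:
D = 1/13 ≈ 0.076923
-303*143 + D = -303*143 + 1/13 = -43329 + 1/13 = -563276/13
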